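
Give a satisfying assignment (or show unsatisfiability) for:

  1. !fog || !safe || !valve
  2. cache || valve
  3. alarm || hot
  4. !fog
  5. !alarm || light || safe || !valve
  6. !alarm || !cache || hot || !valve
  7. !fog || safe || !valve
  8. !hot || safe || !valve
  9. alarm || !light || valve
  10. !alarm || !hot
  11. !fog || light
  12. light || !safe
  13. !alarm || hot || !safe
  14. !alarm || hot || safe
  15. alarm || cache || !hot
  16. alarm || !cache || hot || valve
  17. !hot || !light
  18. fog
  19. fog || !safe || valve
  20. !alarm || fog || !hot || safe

UNSATISFIABLE

Case fog = True:
  Clause (!fog) is falsified — contradiction.
Case fog = False:
  Clause (fog) is falsified — contradiction.
Both cases fail, so the formula is unsatisfiable.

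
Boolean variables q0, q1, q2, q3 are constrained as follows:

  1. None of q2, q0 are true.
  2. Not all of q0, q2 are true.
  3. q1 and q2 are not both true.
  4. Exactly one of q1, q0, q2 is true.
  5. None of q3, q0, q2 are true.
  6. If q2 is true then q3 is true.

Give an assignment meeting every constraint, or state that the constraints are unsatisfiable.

q0 = False; q1 = True; q2 = False; q3 = False

  (1) {q2, q0}: 0 true — none ✓
  (2) {q0, q2}: 0/2 true — not all ✓
  (3) q1=T, q2=F — not both ✓
  (4) {q1, q0, q2}: 1 true — exactly one ✓
  (5) {q3, q0, q2}: 0 true — none ✓
  (6) q2=F ⇒ q3: vacuous ✓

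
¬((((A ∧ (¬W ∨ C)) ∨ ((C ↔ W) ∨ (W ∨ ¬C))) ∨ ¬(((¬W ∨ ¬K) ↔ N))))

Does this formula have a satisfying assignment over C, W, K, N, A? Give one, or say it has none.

C: True, W: False, K: True, N: True, A: False

  ¬((((A ∧ (¬W ∨ C)) ∨ ((C ↔ W) ∨ (W ∨ ¬C))) ∨ ¬(((¬W ∨ ¬K) ↔ N)))) = True
    ((A ∧ (¬W ∨ C)) ∨ ((C ↔ W) ∨ (W ∨ ¬C))) ∨ ¬(((¬W ∨ ¬K) ↔ N)) = False
      (A ∧ (¬W ∨ C)) ∨ ((C ↔ W) ∨ (W ∨ ¬C)) = False
        A ∧ (¬W ∨ C) = False
          ¬W ∨ C = True
            ¬W = True
        (C ↔ W) ∨ (W ∨ ¬C) = False
          C ↔ W = False
          W ∨ ¬C = False
            ¬C = False
      ¬(((¬W ∨ ¬K) ↔ N)) = False
        (¬W ∨ ¬K) ↔ N = True
          ¬W ∨ ¬K = True
            ¬W = True
            ¬K = False
The formula evaluates to True.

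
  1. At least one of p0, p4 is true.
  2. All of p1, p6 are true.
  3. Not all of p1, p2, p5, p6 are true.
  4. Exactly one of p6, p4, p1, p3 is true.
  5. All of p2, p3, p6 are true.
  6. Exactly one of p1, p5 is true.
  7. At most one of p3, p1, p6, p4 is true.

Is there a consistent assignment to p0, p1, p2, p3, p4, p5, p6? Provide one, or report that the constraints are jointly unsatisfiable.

Case p1 = True:
  (2) forces p6 = True.
  Constraint (4) is violated (p6=T, p1=T) — contradiction.
Case p1 = False:
  Constraint (2) is violated (p1=F) — contradiction.
Both cases fail — unsatisfiable.

The formula is unsatisfiable.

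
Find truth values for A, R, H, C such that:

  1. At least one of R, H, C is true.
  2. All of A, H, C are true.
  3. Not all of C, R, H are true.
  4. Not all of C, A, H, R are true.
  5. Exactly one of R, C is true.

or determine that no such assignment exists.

A = True, R = False, H = True, C = True

  (1) {R, H, C}: 2 true — at least one ✓
  (2) {A, H, C}: all 3 true ✓
  (3) {C, R, H}: 2/3 true — not all ✓
  (4) {C, A, H, R}: 3/4 true — not all ✓
  (5) {R, C}: 1 true — exactly one ✓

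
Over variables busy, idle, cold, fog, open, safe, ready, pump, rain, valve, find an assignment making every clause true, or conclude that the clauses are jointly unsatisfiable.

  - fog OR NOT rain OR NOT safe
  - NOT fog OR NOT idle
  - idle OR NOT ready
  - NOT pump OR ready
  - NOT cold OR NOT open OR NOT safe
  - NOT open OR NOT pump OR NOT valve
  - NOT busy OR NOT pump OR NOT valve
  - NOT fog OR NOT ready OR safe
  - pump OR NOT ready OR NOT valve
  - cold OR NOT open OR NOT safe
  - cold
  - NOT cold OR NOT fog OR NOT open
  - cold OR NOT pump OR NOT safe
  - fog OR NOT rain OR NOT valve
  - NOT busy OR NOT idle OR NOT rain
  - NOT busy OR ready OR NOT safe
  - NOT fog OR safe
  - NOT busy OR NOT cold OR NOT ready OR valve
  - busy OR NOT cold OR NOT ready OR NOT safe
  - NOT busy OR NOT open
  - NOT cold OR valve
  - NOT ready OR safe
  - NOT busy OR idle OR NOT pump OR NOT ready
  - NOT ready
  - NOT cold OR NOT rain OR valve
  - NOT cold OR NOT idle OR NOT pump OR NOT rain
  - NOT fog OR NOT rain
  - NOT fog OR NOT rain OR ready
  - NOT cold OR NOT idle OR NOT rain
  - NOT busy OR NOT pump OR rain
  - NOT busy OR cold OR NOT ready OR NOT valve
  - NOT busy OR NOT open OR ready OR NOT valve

busy=F, idle=T, cold=T, fog=F, open=T, safe=F, ready=F, pump=F, rain=F, valve=T

Unit clause (cold) forces cold = True.
In (NOT cold OR valve) only valve is left, so valve = True.
Unit clause (NOT ready) forces ready = False.
In (NOT pump OR ready) only NOT pump is left, so pump = False.
Set busy = False.
Set idle = True.
  then (NOT fog OR NOT idle) forces fog = False.
  then (fog OR NOT rain OR NOT valve) forces rain = False.
Set open = True.
  then (NOT cold OR NOT open OR NOT safe) forces safe = False.
All clauses satisfied.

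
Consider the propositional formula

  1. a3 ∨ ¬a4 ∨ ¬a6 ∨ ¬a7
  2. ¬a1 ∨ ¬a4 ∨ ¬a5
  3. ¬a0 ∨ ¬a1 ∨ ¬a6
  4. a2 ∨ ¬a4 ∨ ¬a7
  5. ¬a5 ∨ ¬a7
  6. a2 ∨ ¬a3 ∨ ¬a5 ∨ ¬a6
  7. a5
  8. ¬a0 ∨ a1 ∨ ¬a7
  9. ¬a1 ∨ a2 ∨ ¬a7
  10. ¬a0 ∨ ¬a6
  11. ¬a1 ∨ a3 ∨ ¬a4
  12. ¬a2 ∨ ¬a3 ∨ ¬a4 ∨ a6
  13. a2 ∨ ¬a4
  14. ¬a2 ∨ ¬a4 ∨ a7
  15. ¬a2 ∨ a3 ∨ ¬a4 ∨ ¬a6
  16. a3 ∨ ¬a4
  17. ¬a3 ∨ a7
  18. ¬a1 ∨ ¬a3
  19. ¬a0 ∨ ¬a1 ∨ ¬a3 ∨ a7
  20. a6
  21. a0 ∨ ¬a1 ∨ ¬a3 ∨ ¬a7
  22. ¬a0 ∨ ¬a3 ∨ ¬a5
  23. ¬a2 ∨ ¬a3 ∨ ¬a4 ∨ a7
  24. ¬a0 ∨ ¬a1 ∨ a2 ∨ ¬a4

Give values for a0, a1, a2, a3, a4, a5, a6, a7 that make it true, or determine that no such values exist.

Unit clause (a5) forces a5 = True.
Unit clause (a6) forces a6 = True.
In (¬a5 ∨ ¬a7) only ¬a7 is left, so a7 = False.
In (¬a0 ∨ ¬a6) only ¬a0 is left, so a0 = False.
In (¬a3 ∨ a7) only ¬a3 is left, so a3 = False.
In (a3 ∨ ¬a4) only ¬a4 is left, so a4 = False.
Set a1 = False.
Set a2 = True.
All clauses satisfied.

a0: False, a1: False, a2: True, a3: False, a4: False, a5: True, a6: True, a7: False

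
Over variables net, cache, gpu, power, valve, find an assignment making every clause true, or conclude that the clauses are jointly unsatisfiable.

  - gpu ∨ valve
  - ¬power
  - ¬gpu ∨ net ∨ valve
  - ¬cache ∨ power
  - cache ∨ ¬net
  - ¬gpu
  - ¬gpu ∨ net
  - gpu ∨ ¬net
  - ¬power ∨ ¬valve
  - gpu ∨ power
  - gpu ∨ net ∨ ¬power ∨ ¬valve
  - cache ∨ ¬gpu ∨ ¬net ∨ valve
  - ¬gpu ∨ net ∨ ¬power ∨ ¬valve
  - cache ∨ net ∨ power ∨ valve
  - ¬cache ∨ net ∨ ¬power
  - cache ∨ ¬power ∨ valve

Case gpu = True:
  Clause (¬gpu) is falsified — contradiction.
Case gpu = False:
  (gpu ∨ valve) forces valve = True.
  (¬power) forces power = False.
  Clause (gpu ∨ power) is falsified — contradiction.
Both cases fail, so the formula is unsatisfiable.

Unsatisfiable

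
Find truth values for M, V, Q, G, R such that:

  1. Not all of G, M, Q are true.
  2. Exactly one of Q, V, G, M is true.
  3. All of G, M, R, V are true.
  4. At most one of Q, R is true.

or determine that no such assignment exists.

Case M = True:
  (2) with M=T forces Q = False.
  (2) with M=T forces V = False.
  Constraint (3) is violated (V=F) — contradiction.
Case M = False:
  Constraint (3) is violated (M=F) — contradiction.
Both cases fail — unsatisfiable.

Unsatisfiable — no assignment works.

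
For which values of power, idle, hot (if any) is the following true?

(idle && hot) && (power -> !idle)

power = False; idle = True; hot = True

  idle && hot = True
  power -> !idle = True
    !idle = False
Both conjuncts True, so the formula holds.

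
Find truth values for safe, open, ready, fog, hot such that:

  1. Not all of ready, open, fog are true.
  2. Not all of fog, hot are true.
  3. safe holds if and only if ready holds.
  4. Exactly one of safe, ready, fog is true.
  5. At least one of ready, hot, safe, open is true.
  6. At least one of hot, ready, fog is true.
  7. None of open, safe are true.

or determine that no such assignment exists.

Unsatisfiable — no assignment works.

Case open = True:
  Constraint (7) is violated (open=T) — contradiction.
Case open = False:
  (7) forces safe = False.
  (3) with safe=F forces ready = False.
  (4) with safe=F, ready=F forces fog = True.
  (2) with fog=T forces hot = False.
  Constraint (5) is violated (ready=F, hot=F, safe=F, open=F) — contradiction.
Both cases fail — unsatisfiable.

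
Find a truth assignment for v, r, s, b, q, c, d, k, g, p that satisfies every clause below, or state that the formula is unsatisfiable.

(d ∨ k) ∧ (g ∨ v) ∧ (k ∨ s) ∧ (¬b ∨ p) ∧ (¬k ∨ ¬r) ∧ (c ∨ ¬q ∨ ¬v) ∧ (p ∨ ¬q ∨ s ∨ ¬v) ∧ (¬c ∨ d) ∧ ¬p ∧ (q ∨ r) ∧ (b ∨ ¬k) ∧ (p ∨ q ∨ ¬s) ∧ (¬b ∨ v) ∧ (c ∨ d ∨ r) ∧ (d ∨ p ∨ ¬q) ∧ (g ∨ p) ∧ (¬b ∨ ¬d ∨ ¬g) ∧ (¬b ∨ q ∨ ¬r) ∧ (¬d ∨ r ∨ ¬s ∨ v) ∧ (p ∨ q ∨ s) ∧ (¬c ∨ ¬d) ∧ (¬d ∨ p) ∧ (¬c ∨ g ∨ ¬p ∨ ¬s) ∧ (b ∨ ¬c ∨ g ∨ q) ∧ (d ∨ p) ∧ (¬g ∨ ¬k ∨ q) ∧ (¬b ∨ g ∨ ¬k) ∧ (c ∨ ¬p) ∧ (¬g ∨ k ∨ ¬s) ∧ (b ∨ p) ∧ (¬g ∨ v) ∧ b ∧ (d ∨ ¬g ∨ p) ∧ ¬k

No satisfying assignment exists.

Case b = True:
  (¬b ∨ p) forces p = True.
  Clause (¬p) is falsified — contradiction.
Case b = False:
  Clause (b) is falsified — contradiction.
Both cases fail, so the formula is unsatisfiable.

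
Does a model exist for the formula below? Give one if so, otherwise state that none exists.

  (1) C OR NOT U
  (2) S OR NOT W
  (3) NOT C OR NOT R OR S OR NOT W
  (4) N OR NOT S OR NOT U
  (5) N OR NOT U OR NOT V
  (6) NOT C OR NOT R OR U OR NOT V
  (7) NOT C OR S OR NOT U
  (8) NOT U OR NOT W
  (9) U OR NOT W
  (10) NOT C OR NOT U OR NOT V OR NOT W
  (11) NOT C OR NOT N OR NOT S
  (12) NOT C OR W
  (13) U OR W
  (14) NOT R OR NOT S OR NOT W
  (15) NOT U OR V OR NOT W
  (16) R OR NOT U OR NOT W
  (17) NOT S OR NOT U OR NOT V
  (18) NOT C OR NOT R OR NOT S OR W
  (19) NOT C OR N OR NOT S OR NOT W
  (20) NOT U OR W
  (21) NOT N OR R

Case W = True:
  (S OR NOT W) forces S = True.
  (NOT U OR NOT W) forces U = False.
  Clause (U OR NOT W) is falsified — contradiction.
Case W = False:
  (NOT C OR W) forces C = False.
  (C OR NOT U) forces U = False.
  Clause (U OR W) is falsified — contradiction.
Both cases fail, so the formula is unsatisfiable.

UNSATISFIABLE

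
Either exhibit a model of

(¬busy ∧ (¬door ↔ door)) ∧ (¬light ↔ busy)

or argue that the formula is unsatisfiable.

Unsatisfiable — no assignment works.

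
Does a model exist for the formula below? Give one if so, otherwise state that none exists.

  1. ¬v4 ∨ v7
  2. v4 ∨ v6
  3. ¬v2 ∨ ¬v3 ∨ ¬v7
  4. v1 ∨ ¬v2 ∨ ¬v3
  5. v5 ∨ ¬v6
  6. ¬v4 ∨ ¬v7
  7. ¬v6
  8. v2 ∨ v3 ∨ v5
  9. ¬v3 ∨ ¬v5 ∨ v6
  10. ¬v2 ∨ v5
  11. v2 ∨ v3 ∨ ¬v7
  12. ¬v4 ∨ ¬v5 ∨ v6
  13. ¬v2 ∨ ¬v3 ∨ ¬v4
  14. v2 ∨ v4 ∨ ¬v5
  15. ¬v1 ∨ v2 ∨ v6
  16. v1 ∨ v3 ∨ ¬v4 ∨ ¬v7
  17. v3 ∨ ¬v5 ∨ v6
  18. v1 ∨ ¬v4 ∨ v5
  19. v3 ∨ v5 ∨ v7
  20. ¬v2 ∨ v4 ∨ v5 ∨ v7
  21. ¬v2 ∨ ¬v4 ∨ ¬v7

Case v4 = True:
  (¬v4 ∨ v7) forces v7 = True.
  Clause (¬v4 ∨ ¬v7) is falsified — contradiction.
Case v4 = False:
  (v4 ∨ v6) forces v6 = True.
  Clause (¬v6) is falsified — contradiction.
Both cases fail, so the formula is unsatisfiable.

Unsatisfiable — no assignment works.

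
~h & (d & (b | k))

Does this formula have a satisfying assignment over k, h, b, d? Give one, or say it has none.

k=F, h=F, b=T, d=T

  ~h = True
  d & (b | k) = True
    b | k = True
Both conjuncts True, so the formula holds.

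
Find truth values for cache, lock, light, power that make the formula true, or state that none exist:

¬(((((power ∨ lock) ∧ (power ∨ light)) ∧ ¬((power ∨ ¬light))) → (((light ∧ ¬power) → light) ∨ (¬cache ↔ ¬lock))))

Unsatisfiable — no assignment works.

Case light = True: the formula becomes ¬((((power ∨ lock) ∧ ¬power) → True)) = False.
Case light = False: the formula becomes ¬((False → True)) = False.
Both cases fail — unsatisfiable.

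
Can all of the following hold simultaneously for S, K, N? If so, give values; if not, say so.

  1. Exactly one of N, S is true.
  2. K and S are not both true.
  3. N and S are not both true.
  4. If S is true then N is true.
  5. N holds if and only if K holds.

S = False; K = True; N = True

  (1) {N, S}: 1 true — exactly one ✓
  (2) K=T, S=F — not both ✓
  (3) N=T, S=F — not both ✓
  (4) S=F ⇒ N: vacuous ✓
  (5) N=T, K=T — same ✓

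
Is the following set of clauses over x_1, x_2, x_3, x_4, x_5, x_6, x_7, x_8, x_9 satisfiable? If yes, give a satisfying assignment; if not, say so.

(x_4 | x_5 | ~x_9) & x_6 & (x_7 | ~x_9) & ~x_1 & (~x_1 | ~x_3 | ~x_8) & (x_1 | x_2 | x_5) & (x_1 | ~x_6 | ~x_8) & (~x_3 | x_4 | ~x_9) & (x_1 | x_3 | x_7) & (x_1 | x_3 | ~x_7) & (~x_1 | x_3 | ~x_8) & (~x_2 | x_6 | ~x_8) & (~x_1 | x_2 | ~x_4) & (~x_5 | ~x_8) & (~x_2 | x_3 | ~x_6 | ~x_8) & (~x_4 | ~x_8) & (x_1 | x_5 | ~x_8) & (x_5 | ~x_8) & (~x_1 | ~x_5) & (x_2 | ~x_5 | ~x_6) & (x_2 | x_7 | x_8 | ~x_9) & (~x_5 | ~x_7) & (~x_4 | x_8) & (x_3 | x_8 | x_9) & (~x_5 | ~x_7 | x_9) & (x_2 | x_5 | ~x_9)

Unit clause (x_6) forces x_6 = True.
Unit clause (~x_1) forces x_1 = False.
In (x_1 | ~x_6 | ~x_8) only ~x_8 is left, so x_8 = False.
In (~x_4 | x_8) only ~x_4 is left, so x_4 = False.
Try x_2 = False:
  (x_1 | x_2 | x_5) forces x_5 = True.
  clause (x_2 | ~x_5 | ~x_6) is falsified — backtrack.
So x_2 = True.
Set x_3 = True.
  then (~x_3 | x_4 | ~x_9) forces x_9 = False.
Set x_5 = True.
  then (~x_5 | ~x_7) forces x_7 = False.
All clauses satisfied.

x_1 = False, x_2 = True, x_3 = True, x_4 = False, x_5 = True, x_6 = True, x_7 = False, x_8 = False, x_9 = False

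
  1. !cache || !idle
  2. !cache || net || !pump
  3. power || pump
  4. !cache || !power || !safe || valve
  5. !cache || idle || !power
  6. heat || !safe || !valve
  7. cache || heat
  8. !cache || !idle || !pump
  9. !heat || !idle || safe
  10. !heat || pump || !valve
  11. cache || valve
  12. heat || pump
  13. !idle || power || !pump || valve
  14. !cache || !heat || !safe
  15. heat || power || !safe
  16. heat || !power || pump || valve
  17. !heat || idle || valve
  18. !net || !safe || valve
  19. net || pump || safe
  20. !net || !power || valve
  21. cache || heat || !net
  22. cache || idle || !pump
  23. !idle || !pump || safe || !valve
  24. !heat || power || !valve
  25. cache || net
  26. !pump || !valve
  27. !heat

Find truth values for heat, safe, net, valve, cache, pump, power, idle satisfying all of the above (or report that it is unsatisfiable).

heat = False; safe = False; net = True; valve = False; cache = True; pump = True; power = False; idle = False

Unit clause (!heat) forces heat = False.
In (cache || heat) only cache is left, so cache = True.
In (heat || pump) only pump is left, so pump = True.
In (!pump || !valve) only !valve is left, so valve = False.
In (!cache || !idle) only !idle is left, so idle = False.
In (!cache || net || !pump) only net is left, so net = True.
In (!cache || idle || !power) only !power is left, so power = False.
In (heat || power || !safe) only !safe is left, so safe = False.
All clauses satisfied.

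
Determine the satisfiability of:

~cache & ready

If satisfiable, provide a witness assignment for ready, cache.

ready = True, cache = False

  ~cache = True
Both conjuncts True, so the formula holds.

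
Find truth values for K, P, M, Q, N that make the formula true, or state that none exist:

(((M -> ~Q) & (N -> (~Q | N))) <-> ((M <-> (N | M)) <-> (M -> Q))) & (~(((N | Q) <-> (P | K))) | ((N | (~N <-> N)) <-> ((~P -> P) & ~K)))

K = True; P = True; M = False; Q = False; N = False

  ((M -> ~Q) & (N -> (~Q | N))) <-> ((M <-> (N | M)) <-> (M -> Q)) = True
    (M -> ~Q) & (N -> (~Q | N)) = True
      M -> ~Q = True
        ~Q = True
      N -> (~Q | N) = True
        ~Q | N = True
          ~Q = True
    (M <-> (N | M)) <-> (M -> Q) = True
      M <-> (N | M) = True
        N | M = False
      M -> Q = True
  ~(((N | Q) <-> (P | K))) | ((N | (~N <-> N)) <-> ((~P -> P) & ~K)) = True
    ~(((N | Q) <-> (P | K))) = True
      (N | Q) <-> (P | K) = False
        N | Q = False
        P | K = True
    (N | (~N <-> N)) <-> ((~P -> P) & ~K) = True
      N | (~N <-> N) = False
        ~N <-> N = False
          ~N = True
      (~P -> P) & ~K = False
        ~P -> P = True
          ~P = False
        ~K = False
Both conjuncts True, so the formula holds.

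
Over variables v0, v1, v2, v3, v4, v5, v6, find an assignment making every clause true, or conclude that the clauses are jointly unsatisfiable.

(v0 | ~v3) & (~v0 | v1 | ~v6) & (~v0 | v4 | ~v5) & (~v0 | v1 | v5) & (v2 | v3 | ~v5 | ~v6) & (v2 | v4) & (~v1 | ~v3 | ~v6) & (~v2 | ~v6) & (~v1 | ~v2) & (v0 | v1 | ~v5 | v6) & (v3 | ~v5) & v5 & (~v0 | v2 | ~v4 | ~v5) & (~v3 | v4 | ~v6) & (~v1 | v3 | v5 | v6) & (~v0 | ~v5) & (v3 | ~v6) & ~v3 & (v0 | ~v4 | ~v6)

Case v3 = True:
  Clause (~v3) is falsified — contradiction.
Case v3 = False:
  (v3 | ~v5) forces v5 = False.
  Clause (v5) is falsified — contradiction.
Both cases fail, so the formula is unsatisfiable.

No satisfying assignment exists.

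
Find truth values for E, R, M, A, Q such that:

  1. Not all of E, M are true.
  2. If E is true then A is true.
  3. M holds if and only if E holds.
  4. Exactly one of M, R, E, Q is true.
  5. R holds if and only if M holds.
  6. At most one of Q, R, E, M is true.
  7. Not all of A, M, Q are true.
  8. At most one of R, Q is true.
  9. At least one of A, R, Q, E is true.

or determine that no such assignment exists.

E = False, R = False, M = False, A = False, Q = True

  (1) {E, M}: 0/2 true — not all ✓
  (2) E=F ⇒ A: vacuous ✓
  (3) M=F, E=F — same ✓
  (4) {M, R, E, Q}: 1 true — exactly one ✓
  (5) R=F, M=F — same ✓
  (6) {Q, R, E, M}: 1 true — at most one ✓
  (7) {A, M, Q}: 1/3 true — not all ✓
  (8) {R, Q}: 1 true — at most one ✓
  (9) {A, R, Q, E}: 1 true — at least one ✓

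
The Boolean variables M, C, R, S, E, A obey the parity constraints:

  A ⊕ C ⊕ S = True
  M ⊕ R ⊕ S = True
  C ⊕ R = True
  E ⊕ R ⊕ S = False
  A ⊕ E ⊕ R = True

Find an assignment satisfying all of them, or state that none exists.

M = True, C = False, R = True, S = True, E = False, A = False

A ⊕ C ⊕ S = F ⊕ F ⊕ T = True ✓
M ⊕ R ⊕ S = T ⊕ T ⊕ T = True ✓
C ⊕ R = F ⊕ T = True ✓
E ⊕ R ⊕ S = F ⊕ T ⊕ T = False ✓
A ⊕ E ⊕ R = F ⊕ F ⊕ T = True ✓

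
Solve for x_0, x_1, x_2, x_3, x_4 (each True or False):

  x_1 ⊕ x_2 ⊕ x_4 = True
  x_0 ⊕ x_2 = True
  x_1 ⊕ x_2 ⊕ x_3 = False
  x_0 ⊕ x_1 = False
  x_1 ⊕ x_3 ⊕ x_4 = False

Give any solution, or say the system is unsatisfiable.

x_0 = True, x_1 = True, x_2 = False, x_3 = True, x_4 = False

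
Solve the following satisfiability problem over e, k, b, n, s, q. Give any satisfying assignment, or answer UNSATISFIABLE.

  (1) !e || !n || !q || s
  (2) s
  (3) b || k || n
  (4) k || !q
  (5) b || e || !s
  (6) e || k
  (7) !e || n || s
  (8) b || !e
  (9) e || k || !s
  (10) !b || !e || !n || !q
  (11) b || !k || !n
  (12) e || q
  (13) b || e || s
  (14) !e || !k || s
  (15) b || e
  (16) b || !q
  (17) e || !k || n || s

Unit clause (s) forces s = True.
Set e = True.
  then (b || !e) forces b = True.
Set k = True.
Set n = False.
Set q = True.
All clauses satisfied.

e = True, k = True, b = True, n = False, s = True, q = True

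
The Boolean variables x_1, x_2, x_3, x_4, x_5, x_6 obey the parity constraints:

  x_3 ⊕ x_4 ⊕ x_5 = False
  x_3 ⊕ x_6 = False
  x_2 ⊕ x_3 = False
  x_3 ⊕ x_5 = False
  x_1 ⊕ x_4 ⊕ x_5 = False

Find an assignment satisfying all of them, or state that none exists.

x_1 = False; x_2 = False; x_3 = False; x_4 = False; x_5 = False; x_6 = False

x_3 ⊕ x_4 ⊕ x_5 = F ⊕ F ⊕ F = False ✓
x_3 ⊕ x_6 = F ⊕ F = False ✓
x_2 ⊕ x_3 = F ⊕ F = False ✓
x_3 ⊕ x_5 = F ⊕ F = False ✓
x_1 ⊕ x_4 ⊕ x_5 = F ⊕ F ⊕ F = False ✓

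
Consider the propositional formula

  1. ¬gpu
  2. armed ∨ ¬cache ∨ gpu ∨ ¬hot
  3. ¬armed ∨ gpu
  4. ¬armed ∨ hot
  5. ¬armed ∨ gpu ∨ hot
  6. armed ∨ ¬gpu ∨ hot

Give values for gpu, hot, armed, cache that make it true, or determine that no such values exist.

gpu: False; hot: False; armed: False; cache: False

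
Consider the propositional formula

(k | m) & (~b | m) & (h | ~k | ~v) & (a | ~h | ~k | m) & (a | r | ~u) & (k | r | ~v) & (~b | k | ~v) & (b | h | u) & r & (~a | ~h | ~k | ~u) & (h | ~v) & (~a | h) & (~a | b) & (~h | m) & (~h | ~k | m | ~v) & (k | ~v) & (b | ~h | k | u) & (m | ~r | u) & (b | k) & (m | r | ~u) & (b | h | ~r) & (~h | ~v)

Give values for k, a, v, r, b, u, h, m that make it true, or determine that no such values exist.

Unit clause (r) forces r = True.
Set k = False.
  then (k | m) forces m = True.
  then (k | ~v) forces v = False.
  then (b | k) forces b = True.
Set a = False.
Set u = True.
Set h = False.
All clauses satisfied.

k = False; a = False; v = False; r = True; b = True; u = True; h = False; m = True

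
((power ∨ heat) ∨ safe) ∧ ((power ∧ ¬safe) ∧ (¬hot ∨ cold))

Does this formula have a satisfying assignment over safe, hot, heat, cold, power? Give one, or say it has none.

safe=F, hot=T, heat=F, cold=T, power=T

  (power ∨ heat) ∨ safe = True
    power ∨ heat = True
  (power ∧ ¬safe) ∧ (¬hot ∨ cold) = True
    power ∧ ¬safe = True
      ¬safe = True
    ¬hot ∨ cold = True
      ¬hot = False
Both conjuncts True, so the formula holds.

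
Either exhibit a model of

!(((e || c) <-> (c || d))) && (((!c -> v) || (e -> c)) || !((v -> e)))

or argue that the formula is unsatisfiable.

v = True, e = True, d = False, c = False

  !(((e || c) <-> (c || d))) = True
    (e || c) <-> (c || d) = False
      e || c = True
      c || d = False
  ((!c -> v) || (e -> c)) || !((v -> e)) = True
    (!c -> v) || (e -> c) = True
      !c -> v = True
        !c = True
      e -> c = False
    !((v -> e)) = False
      v -> e = True
Both conjuncts True, so the formula holds.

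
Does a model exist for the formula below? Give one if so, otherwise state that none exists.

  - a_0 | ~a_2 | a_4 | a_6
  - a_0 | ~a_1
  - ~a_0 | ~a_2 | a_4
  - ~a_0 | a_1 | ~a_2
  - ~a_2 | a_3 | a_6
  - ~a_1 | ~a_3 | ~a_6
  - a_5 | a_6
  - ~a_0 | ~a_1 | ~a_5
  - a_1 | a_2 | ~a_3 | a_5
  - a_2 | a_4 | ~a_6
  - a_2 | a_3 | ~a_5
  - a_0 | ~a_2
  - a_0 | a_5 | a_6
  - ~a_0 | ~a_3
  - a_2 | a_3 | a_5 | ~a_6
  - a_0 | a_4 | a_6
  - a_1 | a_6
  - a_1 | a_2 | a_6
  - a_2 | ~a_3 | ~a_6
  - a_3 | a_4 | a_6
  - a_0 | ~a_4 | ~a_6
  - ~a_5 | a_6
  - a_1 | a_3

a_0: True; a_1: True; a_2: True; a_3: False; a_4: True; a_5: False; a_6: True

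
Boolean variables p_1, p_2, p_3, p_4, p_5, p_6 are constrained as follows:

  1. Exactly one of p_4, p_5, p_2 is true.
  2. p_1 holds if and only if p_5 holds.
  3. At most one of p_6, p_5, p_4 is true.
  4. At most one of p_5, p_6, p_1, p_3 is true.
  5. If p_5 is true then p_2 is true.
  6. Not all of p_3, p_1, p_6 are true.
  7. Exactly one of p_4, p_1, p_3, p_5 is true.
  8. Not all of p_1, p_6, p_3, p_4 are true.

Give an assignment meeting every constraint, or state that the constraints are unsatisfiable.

p_1 = False; p_2 = True; p_3 = True; p_4 = False; p_5 = False; p_6 = False

  (1) {p_4, p_5, p_2}: 1 true — exactly one ✓
  (2) p_1=F, p_5=F — same ✓
  (3) {p_6, p_5, p_4}: 0 true — at most one ✓
  (4) {p_5, p_6, p_1, p_3}: 1 true — at most one ✓
  (5) p_5=F ⇒ p_2: vacuous ✓
  (6) {p_3, p_1, p_6}: 1/3 true — not all ✓
  (7) {p_4, p_1, p_3, p_5}: 1 true — exactly one ✓
  (8) {p_1, p_6, p_3, p_4}: 1/4 true — not all ✓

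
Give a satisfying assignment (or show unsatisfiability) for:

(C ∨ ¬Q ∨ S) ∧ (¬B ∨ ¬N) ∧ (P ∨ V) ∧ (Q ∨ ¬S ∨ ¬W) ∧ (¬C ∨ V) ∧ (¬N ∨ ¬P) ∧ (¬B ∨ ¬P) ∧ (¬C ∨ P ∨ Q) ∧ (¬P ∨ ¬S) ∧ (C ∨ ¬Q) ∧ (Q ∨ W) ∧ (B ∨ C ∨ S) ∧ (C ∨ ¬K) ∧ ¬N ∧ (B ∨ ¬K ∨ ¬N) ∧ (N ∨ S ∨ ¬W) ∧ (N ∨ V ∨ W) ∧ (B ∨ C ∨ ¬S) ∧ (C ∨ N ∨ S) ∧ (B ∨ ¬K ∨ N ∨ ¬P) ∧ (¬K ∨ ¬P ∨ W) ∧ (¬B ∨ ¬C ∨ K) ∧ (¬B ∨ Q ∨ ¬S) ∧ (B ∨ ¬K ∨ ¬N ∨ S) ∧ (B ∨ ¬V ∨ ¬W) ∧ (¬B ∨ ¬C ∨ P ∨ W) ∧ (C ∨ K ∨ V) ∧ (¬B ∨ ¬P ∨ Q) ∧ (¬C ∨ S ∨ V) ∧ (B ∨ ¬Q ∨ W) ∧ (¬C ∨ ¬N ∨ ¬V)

N: False; B: True; K: True; Q: True; C: True; V: True; P: False; S: True; W: True

Unit clause (¬N) forces N = False.
Set B = True.
  then (¬B ∨ ¬P) forces P = False.
  then (P ∨ V) forces V = True.
Set K = True.
  then (C ∨ ¬K) forces C = True.
  then (¬B ∨ ¬C ∨ P ∨ W) forces W = True.
  then (¬C ∨ P ∨ Q) forces Q = True.
  then (N ∨ S ∨ ¬W) forces S = True.
All clauses satisfied.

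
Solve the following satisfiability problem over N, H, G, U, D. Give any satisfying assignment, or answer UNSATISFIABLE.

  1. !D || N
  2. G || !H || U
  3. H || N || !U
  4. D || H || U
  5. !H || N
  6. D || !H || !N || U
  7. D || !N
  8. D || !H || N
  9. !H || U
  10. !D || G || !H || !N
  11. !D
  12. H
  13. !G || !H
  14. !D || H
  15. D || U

Case H = True:
  (!H || N) forces N = True.
  (D || !N) forces D = True.
  Clause (!D) is falsified — contradiction.
Case H = False:
  Clause (H) is falsified — contradiction.
Both cases fail, so the formula is unsatisfiable.

Unsatisfiable — no assignment works.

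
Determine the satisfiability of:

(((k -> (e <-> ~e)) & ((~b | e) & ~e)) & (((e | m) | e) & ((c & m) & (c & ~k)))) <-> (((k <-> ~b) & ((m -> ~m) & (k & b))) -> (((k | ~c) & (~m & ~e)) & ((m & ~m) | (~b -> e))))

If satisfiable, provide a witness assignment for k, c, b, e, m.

k=F, c=T, b=F, e=F, m=T

  (((k -> (e <-> ~e)) & ((~b | e) & ~e)) & (((e | m) | e) & ((c & m) & (c & ~k)))) <-> (((k <-> ~b) & ((m -> ~m) & (k & b))) -> (((k | ~c) & (~m & ~e)) & ((m & ~m) | (~b -> e)))) = True
    ((k -> (e <-> ~e)) & ((~b | e) & ~e)) & (((e | m) | e) & ((c & m) & (c & ~k))) = True
      (k -> (e <-> ~e)) & ((~b | e) & ~e) = True
        k -> (e <-> ~e) = True
          e <-> ~e = False
            ~e = True
        (~b | e) & ~e = True
          ~b | e = True
            ~b = True
          ~e = True
      ((e | m) | e) & ((c & m) & (c & ~k)) = True
        (e | m) | e = True
          e | m = True
        (c & m) & (c & ~k) = True
          c & m = True
          c & ~k = True
            ~k = True
    ((k <-> ~b) & ((m -> ~m) & (k & b))) -> (((k | ~c) & (~m & ~e)) & ((m & ~m) | (~b -> e))) = True
      (k <-> ~b) & ((m -> ~m) & (k & b)) = False
        k <-> ~b = False
          ~b = True
        (m -> ~m) & (k & b) = False
          m -> ~m = False
            ~m = False
          k & b = False
      ((k | ~c) & (~m & ~e)) & ((m & ~m) | (~b -> e)) = False
        (k | ~c) & (~m & ~e) = False
          k | ~c = False
            ~c = False
          ~m & ~e = False
            ~m = False
            ~e = True
        (m & ~m) | (~b -> e) = False
          m & ~m = False
            ~m = False
          ~b -> e = False
            ~b = True
The formula evaluates to True.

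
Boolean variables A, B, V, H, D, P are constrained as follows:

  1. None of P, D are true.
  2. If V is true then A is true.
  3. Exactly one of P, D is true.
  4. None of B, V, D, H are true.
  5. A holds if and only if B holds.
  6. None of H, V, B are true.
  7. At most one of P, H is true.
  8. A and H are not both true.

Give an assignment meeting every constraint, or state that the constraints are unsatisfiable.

Unsatisfiable

Case D = True:
  Constraint (1) is violated (D=T) — contradiction.
Case D = False:
  (1) forces P = False.
  Constraint (3) is violated (P=F, D=F) — contradiction.
Both cases fail — unsatisfiable.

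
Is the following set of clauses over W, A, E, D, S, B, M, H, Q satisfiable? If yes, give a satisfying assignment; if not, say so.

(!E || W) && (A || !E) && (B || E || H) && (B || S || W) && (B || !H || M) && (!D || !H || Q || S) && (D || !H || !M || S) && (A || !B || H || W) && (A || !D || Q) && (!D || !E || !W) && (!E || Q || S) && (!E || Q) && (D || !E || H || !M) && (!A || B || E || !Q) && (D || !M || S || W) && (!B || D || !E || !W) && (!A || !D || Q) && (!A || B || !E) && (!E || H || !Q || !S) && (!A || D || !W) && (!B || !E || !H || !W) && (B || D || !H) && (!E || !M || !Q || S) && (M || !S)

W = True, A = True, E = False, D = True, S = False, B = True, M = False, H = False, Q = True

Set W = True.
Set A = True.
  then (!A || D || !W) forces D = True.
  then (!D || !E || !W) forces E = False.
  then (!A || !D || Q) forces Q = True.
  then (!A || B || E || !Q) forces B = True.
Set S = False.
Set M = False.
Set H = False.
All clauses satisfied.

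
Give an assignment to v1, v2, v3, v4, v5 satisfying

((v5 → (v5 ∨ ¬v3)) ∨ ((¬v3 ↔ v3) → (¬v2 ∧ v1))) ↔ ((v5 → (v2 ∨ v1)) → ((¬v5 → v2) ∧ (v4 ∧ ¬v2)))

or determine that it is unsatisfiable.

v1 = False, v2 = False, v3 = False, v4 = True, v5 = True

  ((v5 → (v5 ∨ ¬v3)) ∨ ((¬v3 ↔ v3) → (¬v2 ∧ v1))) ↔ ((v5 → (v2 ∨ v1)) → ((¬v5 → v2) ∧ (v4 ∧ ¬v2))) = True
    (v5 → (v5 ∨ ¬v3)) ∨ ((¬v3 ↔ v3) → (¬v2 ∧ v1)) = True
      v5 → (v5 ∨ ¬v3) = True
        v5 ∨ ¬v3 = True
          ¬v3 = True
      (¬v3 ↔ v3) → (¬v2 ∧ v1) = True
        ¬v3 ↔ v3 = False
          ¬v3 = True
        ¬v2 ∧ v1 = False
          ¬v2 = True
    (v5 → (v2 ∨ v1)) → ((¬v5 → v2) ∧ (v4 ∧ ¬v2)) = True
      v5 → (v2 ∨ v1) = False
        v2 ∨ v1 = False
      (¬v5 → v2) ∧ (v4 ∧ ¬v2) = True
        ¬v5 → v2 = True
          ¬v5 = False
        v4 ∧ ¬v2 = True
          ¬v2 = True
The formula evaluates to True.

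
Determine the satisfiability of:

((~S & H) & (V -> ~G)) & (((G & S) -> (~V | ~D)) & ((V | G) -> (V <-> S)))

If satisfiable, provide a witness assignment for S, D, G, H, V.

S = False; D = False; G = False; H = True; V = False

  (~S & H) & (V -> ~G) = True
    ~S & H = True
      ~S = True
    V -> ~G = True
      ~G = True
  ((G & S) -> (~V | ~D)) & ((V | G) -> (V <-> S)) = True
    (G & S) -> (~V | ~D) = True
      G & S = False
      ~V | ~D = True
        ~V = True
        ~D = True
    (V | G) -> (V <-> S) = True
      V | G = False
      V <-> S = True
Both conjuncts True, so the formula holds.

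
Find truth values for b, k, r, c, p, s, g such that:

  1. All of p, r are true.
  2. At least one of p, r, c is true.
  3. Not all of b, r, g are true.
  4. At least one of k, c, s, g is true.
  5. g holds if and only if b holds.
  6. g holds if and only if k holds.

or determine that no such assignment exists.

b: False, k: False, r: True, c: True, p: True, s: False, g: False

  (1) {p, r}: all 2 true ✓
  (2) {p, r, c}: 3 true — at least one ✓
  (3) {b, r, g}: 1/3 true — not all ✓
  (4) {k, c, s, g}: 1 true — at least one ✓
  (5) g=F, b=F — same ✓
  (6) g=F, k=F — same ✓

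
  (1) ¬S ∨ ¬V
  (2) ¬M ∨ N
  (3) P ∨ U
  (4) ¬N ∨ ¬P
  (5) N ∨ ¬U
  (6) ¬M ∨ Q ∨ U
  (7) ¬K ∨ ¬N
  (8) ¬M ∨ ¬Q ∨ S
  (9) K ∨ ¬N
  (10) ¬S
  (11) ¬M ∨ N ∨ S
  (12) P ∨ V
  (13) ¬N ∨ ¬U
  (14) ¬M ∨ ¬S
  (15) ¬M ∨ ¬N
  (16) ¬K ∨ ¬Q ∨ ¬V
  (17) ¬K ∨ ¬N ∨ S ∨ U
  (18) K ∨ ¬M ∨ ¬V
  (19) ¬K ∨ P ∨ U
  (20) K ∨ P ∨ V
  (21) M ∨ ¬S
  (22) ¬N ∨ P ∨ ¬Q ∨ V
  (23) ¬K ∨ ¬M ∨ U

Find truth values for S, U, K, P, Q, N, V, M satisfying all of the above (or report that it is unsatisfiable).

S = False; U = False; K = False; P = True; Q = False; N = False; V = False; M = False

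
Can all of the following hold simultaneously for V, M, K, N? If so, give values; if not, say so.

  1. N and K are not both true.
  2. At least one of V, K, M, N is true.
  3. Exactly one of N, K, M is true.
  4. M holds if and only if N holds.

V = False; M = False; K = True; N = False

  (1) N=F, K=T — not both ✓
  (2) {V, K, M, N}: 1 true — at least one ✓
  (3) {N, K, M}: 1 true — exactly one ✓
  (4) M=F, N=F — same ✓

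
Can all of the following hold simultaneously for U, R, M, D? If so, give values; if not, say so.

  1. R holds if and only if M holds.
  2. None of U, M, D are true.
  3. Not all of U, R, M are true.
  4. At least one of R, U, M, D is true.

Case U = True:
  Constraint (2) is violated (U=T) — contradiction.
Case U = False:
  (2) forces M = False.
  (1) with M=F forces R = False.
  (2) forces D = False.
  Constraint (4) is violated (R=F, U=F, M=F, D=F) — contradiction.
Both cases fail — unsatisfiable.

Unsatisfiable — no assignment works.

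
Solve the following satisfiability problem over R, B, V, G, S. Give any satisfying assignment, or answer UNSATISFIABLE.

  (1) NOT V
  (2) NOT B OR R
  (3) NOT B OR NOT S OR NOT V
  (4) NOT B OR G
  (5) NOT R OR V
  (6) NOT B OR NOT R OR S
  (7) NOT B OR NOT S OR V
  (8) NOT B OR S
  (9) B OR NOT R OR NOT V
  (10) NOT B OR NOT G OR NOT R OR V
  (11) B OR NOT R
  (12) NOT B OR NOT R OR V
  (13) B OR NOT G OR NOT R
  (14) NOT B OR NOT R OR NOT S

R=F, B=F, V=F, G=T, S=F

Unit clause (NOT V) forces V = False.
In (NOT R OR V) only NOT R is left, so R = False.
In (NOT B OR R) only NOT B is left, so B = False.
Set G = True.
Set S = False.
All clauses satisfied.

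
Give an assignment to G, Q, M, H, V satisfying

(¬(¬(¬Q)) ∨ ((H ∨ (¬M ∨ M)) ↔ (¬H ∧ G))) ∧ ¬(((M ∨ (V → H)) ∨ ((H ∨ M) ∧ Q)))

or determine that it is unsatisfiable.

G: True, Q: False, M: False, H: False, V: True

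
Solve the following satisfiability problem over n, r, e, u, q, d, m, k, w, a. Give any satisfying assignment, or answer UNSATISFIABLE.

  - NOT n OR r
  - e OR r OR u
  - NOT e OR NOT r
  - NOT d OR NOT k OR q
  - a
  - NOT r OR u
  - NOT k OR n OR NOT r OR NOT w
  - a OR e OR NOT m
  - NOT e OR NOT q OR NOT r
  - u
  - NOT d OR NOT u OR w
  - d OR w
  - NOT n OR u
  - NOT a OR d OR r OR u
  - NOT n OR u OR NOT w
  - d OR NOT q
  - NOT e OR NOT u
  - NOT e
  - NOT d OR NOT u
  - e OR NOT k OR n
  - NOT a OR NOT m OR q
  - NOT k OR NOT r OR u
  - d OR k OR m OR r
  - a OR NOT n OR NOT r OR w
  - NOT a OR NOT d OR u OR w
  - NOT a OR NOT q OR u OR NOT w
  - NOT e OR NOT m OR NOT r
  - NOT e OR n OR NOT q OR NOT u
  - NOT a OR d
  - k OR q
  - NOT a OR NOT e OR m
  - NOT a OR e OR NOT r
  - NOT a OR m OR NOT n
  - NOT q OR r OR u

Unsatisfiable — no assignment works.

Case e = True:
  Clause (NOT e) is falsified — contradiction.
Case e = False:
  (a) forces a = True.
  (u) forces u = True.
  (NOT d OR NOT u) forces d = False.
  Clause (NOT a OR d) is falsified — contradiction.
Both cases fail, so the formula is unsatisfiable.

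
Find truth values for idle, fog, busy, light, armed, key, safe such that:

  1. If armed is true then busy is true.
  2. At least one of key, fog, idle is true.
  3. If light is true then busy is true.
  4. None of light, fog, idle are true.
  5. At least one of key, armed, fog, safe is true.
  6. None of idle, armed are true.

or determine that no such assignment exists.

idle=F, fog=F, busy=T, light=F, armed=F, key=T, safe=F

  (1) armed=F ⇒ busy: vacuous ✓
  (2) {key, fog, idle}: 1 true — at least one ✓
  (3) light=F ⇒ busy: vacuous ✓
  (4) {light, fog, idle}: 0 true — none ✓
  (5) {key, armed, fog, safe}: 1 true — at least one ✓
  (6) {idle, armed}: 0 true — none ✓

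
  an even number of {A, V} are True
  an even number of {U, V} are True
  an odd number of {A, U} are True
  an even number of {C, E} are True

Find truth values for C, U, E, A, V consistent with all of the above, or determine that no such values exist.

Adding constraints 1, 2, 3 mod 2: every variable appears an even number of times on the left, so the left side is 0.
But the right sides sum to 1 (mod 2). 0 ≠ 1 — the system is inconsistent.

Unsatisfiable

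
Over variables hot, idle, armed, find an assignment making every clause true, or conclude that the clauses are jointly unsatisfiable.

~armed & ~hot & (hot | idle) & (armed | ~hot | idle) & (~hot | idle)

hot=F, idle=T, armed=F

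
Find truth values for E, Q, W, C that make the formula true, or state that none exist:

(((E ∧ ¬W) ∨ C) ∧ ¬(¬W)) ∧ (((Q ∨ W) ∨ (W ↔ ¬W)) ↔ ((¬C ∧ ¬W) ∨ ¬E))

E = False; Q = True; W = True; C = True

  ((E ∧ ¬W) ∨ C) ∧ ¬(¬W) = True
    (E ∧ ¬W) ∨ C = True
      E ∧ ¬W = False
        ¬W = False
    ¬(¬W) = True
      ¬W = False
  ((Q ∨ W) ∨ (W ↔ ¬W)) ↔ ((¬C ∧ ¬W) ∨ ¬E) = True
    (Q ∨ W) ∨ (W ↔ ¬W) = True
      Q ∨ W = True
      W ↔ ¬W = False
        ¬W = False
    (¬C ∧ ¬W) ∨ ¬E = True
      ¬C ∧ ¬W = False
        ¬C = False
        ¬W = False
      ¬E = True
Both conjuncts True, so the formula holds.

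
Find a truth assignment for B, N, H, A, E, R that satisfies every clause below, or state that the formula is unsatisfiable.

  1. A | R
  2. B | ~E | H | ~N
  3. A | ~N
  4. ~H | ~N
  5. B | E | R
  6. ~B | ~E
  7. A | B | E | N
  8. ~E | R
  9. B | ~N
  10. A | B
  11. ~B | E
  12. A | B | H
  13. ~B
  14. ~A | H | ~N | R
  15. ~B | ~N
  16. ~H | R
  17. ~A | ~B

B=F; N=F; H=F; A=T; E=F; R=T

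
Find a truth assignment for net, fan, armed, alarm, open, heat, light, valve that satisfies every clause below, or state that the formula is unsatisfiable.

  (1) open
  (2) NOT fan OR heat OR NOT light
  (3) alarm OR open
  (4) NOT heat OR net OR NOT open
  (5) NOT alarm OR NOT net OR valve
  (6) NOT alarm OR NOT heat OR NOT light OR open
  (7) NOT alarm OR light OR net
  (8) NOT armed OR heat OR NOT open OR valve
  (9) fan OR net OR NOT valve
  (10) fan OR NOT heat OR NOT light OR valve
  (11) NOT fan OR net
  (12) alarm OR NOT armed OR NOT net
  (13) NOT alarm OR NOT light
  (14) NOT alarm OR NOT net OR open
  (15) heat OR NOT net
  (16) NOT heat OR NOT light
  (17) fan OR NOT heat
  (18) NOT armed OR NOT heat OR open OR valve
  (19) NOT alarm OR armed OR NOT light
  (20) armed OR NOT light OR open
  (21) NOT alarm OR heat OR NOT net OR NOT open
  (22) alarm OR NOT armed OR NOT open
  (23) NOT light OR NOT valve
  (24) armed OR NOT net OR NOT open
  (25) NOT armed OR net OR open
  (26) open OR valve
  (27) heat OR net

Unit clause (open) forces open = True.
Try net = False:
  (NOT heat OR net OR NOT open) forces heat = False.
  clause (heat OR net) is falsified — backtrack.
So net = True.
  then (heat OR NOT net) forces heat = True.
  then (NOT heat OR NOT light) forces light = False.
  then (fan OR NOT heat) forces fan = True.
  then (armed OR NOT net OR NOT open) forces armed = True.
  then (alarm OR NOT armed OR NOT net) forces alarm = True.
  then (NOT alarm OR NOT net OR valve) forces valve = True.
All clauses satisfied.

net=T, fan=T, armed=T, alarm=T, open=T, heat=T, light=F, valve=T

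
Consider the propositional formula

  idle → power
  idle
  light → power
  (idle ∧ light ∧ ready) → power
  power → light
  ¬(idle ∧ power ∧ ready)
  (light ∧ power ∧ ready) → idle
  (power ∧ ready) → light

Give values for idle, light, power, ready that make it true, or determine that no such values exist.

Unit clause (idle) forces idle = True.
In (¬idle ∨ power) only power is left, so power = True.
In (¬idle ∨ ¬power ∨ ¬ready) only ¬ready is left, so ready = False.
In (light ∨ ¬power) only light is left, so light = True.
All clauses satisfied.

idle = True; light = True; power = True; ready = False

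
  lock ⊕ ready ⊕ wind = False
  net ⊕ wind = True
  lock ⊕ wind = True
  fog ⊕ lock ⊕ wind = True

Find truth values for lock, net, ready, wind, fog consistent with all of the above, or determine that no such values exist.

lock=F; net=F; ready=T; wind=T; fog=F

lock ⊕ ready ⊕ wind = F ⊕ T ⊕ T = False ✓
net ⊕ wind = F ⊕ T = True ✓
lock ⊕ wind = F ⊕ T = True ✓
fog ⊕ lock ⊕ wind = F ⊕ F ⊕ T = True ✓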